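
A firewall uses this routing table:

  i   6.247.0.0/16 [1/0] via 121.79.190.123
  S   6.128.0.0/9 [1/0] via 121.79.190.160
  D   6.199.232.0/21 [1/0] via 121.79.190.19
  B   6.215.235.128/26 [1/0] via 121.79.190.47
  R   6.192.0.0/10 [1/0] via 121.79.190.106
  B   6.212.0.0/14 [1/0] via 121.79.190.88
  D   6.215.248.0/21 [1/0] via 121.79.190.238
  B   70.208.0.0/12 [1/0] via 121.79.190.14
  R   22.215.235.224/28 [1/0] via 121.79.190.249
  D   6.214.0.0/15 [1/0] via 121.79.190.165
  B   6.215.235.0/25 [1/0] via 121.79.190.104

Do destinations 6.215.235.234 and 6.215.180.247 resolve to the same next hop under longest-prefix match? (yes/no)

yes

6.215.235.234: longest match 6.214.0.0/15 -> 121.79.190.165
6.215.180.247: longest match 6.214.0.0/15 -> 121.79.190.165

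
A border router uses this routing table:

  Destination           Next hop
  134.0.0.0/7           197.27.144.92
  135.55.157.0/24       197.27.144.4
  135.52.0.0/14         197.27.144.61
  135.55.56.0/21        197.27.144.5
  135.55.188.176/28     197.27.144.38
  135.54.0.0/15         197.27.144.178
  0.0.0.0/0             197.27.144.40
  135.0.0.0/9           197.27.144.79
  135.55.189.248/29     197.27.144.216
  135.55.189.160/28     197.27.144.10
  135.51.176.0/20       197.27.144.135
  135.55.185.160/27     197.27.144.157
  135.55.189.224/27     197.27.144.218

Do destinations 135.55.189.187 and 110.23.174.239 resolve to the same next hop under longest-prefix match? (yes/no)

135.55.189.187: longest match 135.54.0.0/15 -> 197.27.144.178
110.23.174.239: longest match 0.0.0.0/0 -> 197.27.144.40

no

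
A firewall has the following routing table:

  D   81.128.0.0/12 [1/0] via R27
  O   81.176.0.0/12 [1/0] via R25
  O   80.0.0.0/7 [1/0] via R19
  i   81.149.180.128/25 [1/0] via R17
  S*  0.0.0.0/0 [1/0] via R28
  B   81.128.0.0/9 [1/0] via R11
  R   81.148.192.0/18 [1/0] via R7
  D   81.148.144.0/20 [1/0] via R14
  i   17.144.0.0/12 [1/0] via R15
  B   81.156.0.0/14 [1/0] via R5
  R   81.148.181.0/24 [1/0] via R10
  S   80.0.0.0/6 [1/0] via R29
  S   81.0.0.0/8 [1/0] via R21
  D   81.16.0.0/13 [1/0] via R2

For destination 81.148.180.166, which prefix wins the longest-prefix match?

81.128.0.0/9

Entries matching 81.148.180.166:
  0.0.0.0/0 (default, matches everything)
  80.0.0.0/6 (80.0.0.0 - 83.255.255.255)
  80.0.0.0/7 (80.0.0.0 - 81.255.255.255)
  81.0.0.0/8 (81.0.0.0 - 81.255.255.255)
  81.128.0.0/9 (81.128.0.0 - 81.255.255.255)
Most specific is 81.128.0.0/9.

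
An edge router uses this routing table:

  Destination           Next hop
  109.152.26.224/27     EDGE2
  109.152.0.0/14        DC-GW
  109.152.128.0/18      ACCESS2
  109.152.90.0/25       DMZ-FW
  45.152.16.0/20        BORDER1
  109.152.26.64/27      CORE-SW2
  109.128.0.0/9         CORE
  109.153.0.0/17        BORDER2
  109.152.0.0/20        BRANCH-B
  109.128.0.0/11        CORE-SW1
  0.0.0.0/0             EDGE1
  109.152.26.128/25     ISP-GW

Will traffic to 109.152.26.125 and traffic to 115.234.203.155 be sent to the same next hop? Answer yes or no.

no

109.152.26.125: longest match 109.152.0.0/14 -> DC-GW
115.234.203.155: longest match 0.0.0.0/0 -> EDGE1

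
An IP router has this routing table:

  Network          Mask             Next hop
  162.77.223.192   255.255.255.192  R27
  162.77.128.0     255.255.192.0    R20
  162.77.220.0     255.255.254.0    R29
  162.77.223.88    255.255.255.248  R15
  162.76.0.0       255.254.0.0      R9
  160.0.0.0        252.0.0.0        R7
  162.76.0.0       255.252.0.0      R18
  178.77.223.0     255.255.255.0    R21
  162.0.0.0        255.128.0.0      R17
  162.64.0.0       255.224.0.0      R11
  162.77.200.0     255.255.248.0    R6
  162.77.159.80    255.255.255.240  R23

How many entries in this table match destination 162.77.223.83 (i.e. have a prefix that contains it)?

Prefixes containing 162.77.223.83:
  160.0.0.0/6 (160.0.0.0 - 163.255.255.255)
  162.0.0.0/9 (162.0.0.0 - 162.127.255.255)
  162.64.0.0/11 (162.64.0.0 - 162.95.255.255)
  162.76.0.0/14 (162.76.0.0 - 162.79.255.255)
  162.76.0.0/15 (162.76.0.0 - 162.77.255.255)
Total matching entries: 5.

5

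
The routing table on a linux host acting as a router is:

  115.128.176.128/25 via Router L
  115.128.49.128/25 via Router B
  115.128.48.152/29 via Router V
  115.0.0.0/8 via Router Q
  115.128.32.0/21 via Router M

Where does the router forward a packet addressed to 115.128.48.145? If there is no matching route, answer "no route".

Routes whose prefix contains 115.128.48.145:
  115.0.0.0/8 (115.0.0.0 - 115.255.255.255) -> Router Q
More-specific entries that do NOT match:
  115.128.48.152/29 (115.128.48.152 - 115.128.48.159) does not contain 115.128.48.145
  115.128.176.128/25 (115.128.176.128 - 115.128.176.255) does not contain 115.128.48.145
  115.128.49.128/25 (115.128.49.128 - 115.128.49.255) does not contain 115.128.48.145
  115.128.32.0/21 (115.128.32.0 - 115.128.39.255) does not contain 115.128.48.145
Longest matching prefix is /8 -> next hop Router Q.

Router Q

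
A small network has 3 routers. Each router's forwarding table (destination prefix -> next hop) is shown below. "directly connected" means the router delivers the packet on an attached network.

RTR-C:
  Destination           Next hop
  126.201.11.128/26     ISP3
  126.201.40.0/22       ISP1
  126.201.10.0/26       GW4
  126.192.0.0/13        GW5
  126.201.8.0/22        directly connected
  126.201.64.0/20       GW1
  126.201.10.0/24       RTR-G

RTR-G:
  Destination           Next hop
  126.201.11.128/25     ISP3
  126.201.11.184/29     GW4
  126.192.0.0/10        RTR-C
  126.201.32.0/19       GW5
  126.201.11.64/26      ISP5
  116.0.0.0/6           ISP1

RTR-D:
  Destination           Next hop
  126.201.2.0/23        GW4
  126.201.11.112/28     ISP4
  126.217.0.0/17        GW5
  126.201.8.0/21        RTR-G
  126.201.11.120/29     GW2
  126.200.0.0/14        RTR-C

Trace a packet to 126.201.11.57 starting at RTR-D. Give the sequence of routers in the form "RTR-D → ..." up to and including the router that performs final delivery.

At RTR-D: longest match for 126.201.11.57 is 126.201.8.0/21 -> RTR-G
At RTR-G: longest match for 126.201.11.57 is 126.192.0.0/10 -> RTR-C
At RTR-C: longest match for 126.201.11.57 is 126.201.8.0/22 -> directly connected

RTR-D → RTR-G → RTR-C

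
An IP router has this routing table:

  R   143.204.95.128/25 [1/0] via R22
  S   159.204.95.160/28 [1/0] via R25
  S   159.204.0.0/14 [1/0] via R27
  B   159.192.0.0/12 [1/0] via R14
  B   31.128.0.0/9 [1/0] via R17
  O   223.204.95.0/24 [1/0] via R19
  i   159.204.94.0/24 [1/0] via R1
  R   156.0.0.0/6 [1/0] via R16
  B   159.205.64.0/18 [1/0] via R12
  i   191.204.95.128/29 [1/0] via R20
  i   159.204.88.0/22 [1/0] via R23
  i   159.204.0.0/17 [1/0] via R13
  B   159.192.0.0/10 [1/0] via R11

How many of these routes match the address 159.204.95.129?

Prefixes containing 159.204.95.129:
  156.0.0.0/6 (156.0.0.0 - 159.255.255.255)
  159.192.0.0/10 (159.192.0.0 - 159.255.255.255)
  159.192.0.0/12 (159.192.0.0 - 159.207.255.255)
  159.204.0.0/14 (159.204.0.0 - 159.207.255.255)
  159.204.0.0/17 (159.204.0.0 - 159.204.127.255)
Total matching entries: 5.

5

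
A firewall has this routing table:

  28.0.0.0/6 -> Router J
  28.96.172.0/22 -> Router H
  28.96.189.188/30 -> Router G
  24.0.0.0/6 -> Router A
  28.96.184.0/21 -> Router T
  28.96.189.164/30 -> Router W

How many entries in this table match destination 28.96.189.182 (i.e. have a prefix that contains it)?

2

Prefixes containing 28.96.189.182:
  28.0.0.0/6 (28.0.0.0 - 31.255.255.255)
  28.96.184.0/21 (28.96.184.0 - 28.96.191.255)
Total matching entries: 2.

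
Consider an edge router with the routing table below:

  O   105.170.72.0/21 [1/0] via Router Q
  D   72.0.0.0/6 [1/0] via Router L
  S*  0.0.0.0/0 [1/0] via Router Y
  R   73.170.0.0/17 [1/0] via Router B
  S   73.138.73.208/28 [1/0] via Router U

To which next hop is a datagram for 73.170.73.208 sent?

Router B

Routes whose prefix contains 73.170.73.208:
  0.0.0.0/0 (default, matches everything) -> Router Y
  72.0.0.0/6 (72.0.0.0 - 75.255.255.255) -> Router L
  73.170.0.0/17 (73.170.0.0 - 73.170.127.255) -> Router B
More-specific entries that do NOT match:
  73.138.73.208/28 (73.138.73.208 - 73.138.73.223) does not contain 73.170.73.208
  105.170.72.0/21 (105.170.72.0 - 105.170.79.255) does not contain 73.170.73.208
Longest matching prefix is /17 -> next hop Router B.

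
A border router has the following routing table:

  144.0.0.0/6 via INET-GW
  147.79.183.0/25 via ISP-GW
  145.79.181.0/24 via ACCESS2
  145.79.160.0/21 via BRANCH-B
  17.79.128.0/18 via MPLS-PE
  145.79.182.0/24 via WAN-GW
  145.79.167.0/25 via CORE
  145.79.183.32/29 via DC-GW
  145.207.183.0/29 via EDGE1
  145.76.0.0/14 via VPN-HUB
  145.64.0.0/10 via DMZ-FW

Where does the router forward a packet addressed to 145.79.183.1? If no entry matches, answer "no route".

VPN-HUB

Routes whose prefix contains 145.79.183.1:
  144.0.0.0/6 (144.0.0.0 - 147.255.255.255) -> INET-GW
  145.64.0.0/10 (145.64.0.0 - 145.127.255.255) -> DMZ-FW
  145.76.0.0/14 (145.76.0.0 - 145.79.255.255) -> VPN-HUB
More-specific entries that do NOT match:
  145.79.183.32/29 (145.79.183.32 - 145.79.183.39) does not contain 145.79.183.1
  145.207.183.0/29 (145.207.183.0 - 145.207.183.7) does not contain 145.79.183.1
  147.79.183.0/25 (147.79.183.0 - 147.79.183.127) does not contain 145.79.183.1
  145.79.167.0/25 (145.79.167.0 - 145.79.167.127) does not contain 145.79.183.1
  145.79.181.0/24 (145.79.181.0 - 145.79.181.255) does not contain 145.79.183.1
  145.79.182.0/24 (145.79.182.0 - 145.79.182.255) does not contain 145.79.183.1
  145.79.160.0/21 (145.79.160.0 - 145.79.167.255) does not contain 145.79.183.1
  17.79.128.0/18 (17.79.128.0 - 17.79.191.255) does not contain 145.79.183.1
Longest matching prefix is /14 -> next hop VPN-HUB.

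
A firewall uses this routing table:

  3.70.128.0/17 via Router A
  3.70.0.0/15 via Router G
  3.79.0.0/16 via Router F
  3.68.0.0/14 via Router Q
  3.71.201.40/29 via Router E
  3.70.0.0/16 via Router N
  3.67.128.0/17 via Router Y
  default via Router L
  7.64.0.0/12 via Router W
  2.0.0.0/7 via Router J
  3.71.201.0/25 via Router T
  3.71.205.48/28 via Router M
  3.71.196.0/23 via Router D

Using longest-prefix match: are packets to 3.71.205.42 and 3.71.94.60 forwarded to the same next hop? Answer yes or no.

yes

3.71.205.42: longest match 3.70.0.0/15 -> Router G
3.71.94.60: longest match 3.70.0.0/15 -> Router G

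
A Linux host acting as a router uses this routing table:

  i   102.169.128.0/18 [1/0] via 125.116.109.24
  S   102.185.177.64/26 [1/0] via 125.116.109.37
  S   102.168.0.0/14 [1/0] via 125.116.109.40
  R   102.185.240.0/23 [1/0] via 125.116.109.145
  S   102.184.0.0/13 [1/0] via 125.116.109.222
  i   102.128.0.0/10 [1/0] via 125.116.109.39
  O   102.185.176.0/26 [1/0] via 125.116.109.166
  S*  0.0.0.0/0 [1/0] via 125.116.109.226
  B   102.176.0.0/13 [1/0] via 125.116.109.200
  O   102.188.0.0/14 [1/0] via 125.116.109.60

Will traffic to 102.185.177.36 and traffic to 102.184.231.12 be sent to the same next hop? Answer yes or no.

yes

102.185.177.36: longest match 102.184.0.0/13 -> 125.116.109.222
102.184.231.12: longest match 102.184.0.0/13 -> 125.116.109.222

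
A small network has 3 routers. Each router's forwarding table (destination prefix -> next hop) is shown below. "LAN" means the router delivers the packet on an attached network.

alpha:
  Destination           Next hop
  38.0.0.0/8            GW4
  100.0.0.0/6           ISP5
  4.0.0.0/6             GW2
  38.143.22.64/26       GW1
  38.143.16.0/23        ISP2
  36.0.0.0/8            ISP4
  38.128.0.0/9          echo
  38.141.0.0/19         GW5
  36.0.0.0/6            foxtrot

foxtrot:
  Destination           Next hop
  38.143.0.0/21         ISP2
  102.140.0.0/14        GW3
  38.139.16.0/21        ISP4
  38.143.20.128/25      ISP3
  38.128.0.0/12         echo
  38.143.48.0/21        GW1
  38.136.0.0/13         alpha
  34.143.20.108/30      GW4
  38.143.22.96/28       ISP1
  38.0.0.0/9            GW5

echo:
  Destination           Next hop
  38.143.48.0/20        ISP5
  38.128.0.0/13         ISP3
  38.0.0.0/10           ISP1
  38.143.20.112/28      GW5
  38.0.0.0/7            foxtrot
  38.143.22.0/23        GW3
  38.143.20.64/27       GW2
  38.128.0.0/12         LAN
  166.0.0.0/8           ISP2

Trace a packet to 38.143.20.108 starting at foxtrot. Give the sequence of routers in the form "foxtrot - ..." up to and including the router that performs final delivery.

foxtrot - alpha - echo

At foxtrot: longest match for 38.143.20.108 is 38.136.0.0/13 -> alpha
At alpha: longest match for 38.143.20.108 is 38.128.0.0/9 -> echo
At echo: longest match for 38.143.20.108 is 38.128.0.0/12 -> LAN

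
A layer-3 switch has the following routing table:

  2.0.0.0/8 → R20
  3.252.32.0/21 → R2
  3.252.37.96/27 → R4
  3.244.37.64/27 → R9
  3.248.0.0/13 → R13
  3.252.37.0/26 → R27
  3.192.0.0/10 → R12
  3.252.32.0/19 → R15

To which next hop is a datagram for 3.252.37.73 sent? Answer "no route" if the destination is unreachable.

Routes whose prefix contains 3.252.37.73:
  3.192.0.0/10 (3.192.0.0 - 3.255.255.255) -> R12
  3.248.0.0/13 (3.248.0.0 - 3.255.255.255) -> R13
  3.252.32.0/19 (3.252.32.0 - 3.252.63.255) -> R15
  3.252.32.0/21 (3.252.32.0 - 3.252.39.255) -> R2
More-specific entries that do NOT match:
  3.252.37.96/27 (3.252.37.96 - 3.252.37.127) does not contain 3.252.37.73
  3.244.37.64/27 (3.244.37.64 - 3.244.37.95) does not contain 3.252.37.73
  3.252.37.0/26 (3.252.37.0 - 3.252.37.63) does not contain 3.252.37.73
Longest matching prefix is /21 -> next hop R2.

R2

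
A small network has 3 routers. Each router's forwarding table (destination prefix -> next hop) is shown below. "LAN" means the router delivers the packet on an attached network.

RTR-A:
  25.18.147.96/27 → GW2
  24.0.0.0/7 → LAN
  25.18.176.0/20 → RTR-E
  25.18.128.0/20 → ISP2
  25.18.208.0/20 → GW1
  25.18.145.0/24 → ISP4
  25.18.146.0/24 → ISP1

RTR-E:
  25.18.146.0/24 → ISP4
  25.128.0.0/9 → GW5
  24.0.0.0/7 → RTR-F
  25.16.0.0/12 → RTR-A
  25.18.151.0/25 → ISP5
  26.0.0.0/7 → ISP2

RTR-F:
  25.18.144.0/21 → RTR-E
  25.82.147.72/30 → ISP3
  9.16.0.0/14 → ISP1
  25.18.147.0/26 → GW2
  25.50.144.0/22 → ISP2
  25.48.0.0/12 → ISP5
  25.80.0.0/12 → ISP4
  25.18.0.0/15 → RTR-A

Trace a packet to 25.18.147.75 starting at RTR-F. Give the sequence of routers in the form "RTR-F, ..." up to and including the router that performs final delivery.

At RTR-F: longest match for 25.18.147.75 is 25.18.144.0/21 -> RTR-E
At RTR-E: longest match for 25.18.147.75 is 25.16.0.0/12 -> RTR-A
At RTR-A: longest match for 25.18.147.75 is 24.0.0.0/7 -> LAN

RTR-F, RTR-E, RTR-A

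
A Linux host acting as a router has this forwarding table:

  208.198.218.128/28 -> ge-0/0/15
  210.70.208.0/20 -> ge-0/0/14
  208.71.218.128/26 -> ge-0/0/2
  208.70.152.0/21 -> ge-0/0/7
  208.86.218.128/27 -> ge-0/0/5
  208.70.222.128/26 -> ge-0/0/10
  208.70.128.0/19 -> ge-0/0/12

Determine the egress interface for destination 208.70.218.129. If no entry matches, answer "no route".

no route

No entry's prefix contains 208.70.218.129; there is no default route.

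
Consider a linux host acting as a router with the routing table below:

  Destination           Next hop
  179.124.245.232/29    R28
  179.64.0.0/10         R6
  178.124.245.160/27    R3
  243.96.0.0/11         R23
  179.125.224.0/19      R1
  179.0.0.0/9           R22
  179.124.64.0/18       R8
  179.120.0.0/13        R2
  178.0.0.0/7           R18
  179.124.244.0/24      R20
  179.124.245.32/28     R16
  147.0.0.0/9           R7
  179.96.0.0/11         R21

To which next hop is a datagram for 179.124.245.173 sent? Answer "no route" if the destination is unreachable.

Routes whose prefix contains 179.124.245.173:
  178.0.0.0/7 (178.0.0.0 - 179.255.255.255) -> R18
  179.0.0.0/9 (179.0.0.0 - 179.127.255.255) -> R22
  179.64.0.0/10 (179.64.0.0 - 179.127.255.255) -> R6
  179.96.0.0/11 (179.96.0.0 - 179.127.255.255) -> R21
  179.120.0.0/13 (179.120.0.0 - 179.127.255.255) -> R2
More-specific entries that do NOT match:
  179.124.245.232/29 (179.124.245.232 - 179.124.245.239) does not contain 179.124.245.173
  179.124.245.32/28 (179.124.245.32 - 179.124.245.47) does not contain 179.124.245.173
  178.124.245.160/27 (178.124.245.160 - 178.124.245.191) does not contain 179.124.245.173
  179.124.244.0/24 (179.124.244.0 - 179.124.244.255) does not contain 179.124.245.173
  179.125.224.0/19 (179.125.224.0 - 179.125.255.255) does not contain 179.124.245.173
  179.124.64.0/18 (179.124.64.0 - 179.124.127.255) does not contain 179.124.245.173
Longest matching prefix is /13 -> next hop R2.

R2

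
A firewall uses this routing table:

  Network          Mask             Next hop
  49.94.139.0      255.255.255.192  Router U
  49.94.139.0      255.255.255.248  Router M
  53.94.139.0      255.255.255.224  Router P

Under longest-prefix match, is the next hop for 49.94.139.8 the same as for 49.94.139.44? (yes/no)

yes

49.94.139.8: longest match 49.94.139.0/26 -> Router U
49.94.139.44: longest match 49.94.139.0/26 -> Router U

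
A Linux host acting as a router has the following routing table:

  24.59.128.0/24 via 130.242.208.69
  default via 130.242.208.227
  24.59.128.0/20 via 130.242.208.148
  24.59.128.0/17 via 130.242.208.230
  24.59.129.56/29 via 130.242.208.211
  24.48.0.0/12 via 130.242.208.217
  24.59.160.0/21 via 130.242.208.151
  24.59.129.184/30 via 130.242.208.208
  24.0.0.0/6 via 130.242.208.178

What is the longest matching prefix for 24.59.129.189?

24.59.128.0/20

Entries matching 24.59.129.189:
  0.0.0.0/0 (default, matches everything)
  24.0.0.0/6 (24.0.0.0 - 27.255.255.255)
  24.48.0.0/12 (24.48.0.0 - 24.63.255.255)
  24.59.128.0/17 (24.59.128.0 - 24.59.255.255)
  24.59.128.0/20 (24.59.128.0 - 24.59.143.255)
Most specific is 24.59.128.0/20.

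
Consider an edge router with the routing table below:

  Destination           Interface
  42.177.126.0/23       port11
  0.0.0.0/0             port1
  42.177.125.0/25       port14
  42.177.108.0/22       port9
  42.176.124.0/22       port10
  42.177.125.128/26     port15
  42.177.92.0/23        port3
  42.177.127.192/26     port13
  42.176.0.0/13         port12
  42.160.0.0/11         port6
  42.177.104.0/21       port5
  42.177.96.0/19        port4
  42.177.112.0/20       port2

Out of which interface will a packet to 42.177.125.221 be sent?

port2

Routes whose prefix contains 42.177.125.221:
  0.0.0.0/0 (default, matches everything) -> port1
  42.160.0.0/11 (42.160.0.0 - 42.191.255.255) -> port6
  42.176.0.0/13 (42.176.0.0 - 42.183.255.255) -> port12
  42.177.96.0/19 (42.177.96.0 - 42.177.127.255) -> port4
  42.177.112.0/20 (42.177.112.0 - 42.177.127.255) -> port2
More-specific entries that do NOT match:
  42.177.125.128/26 (42.177.125.128 - 42.177.125.191) does not contain 42.177.125.221
  42.177.127.192/26 (42.177.127.192 - 42.177.127.255) does not contain 42.177.125.221
  42.177.125.0/25 (42.177.125.0 - 42.177.125.127) does not contain 42.177.125.221
  42.177.126.0/23 (42.177.126.0 - 42.177.127.255) does not contain 42.177.125.221
  42.177.92.0/23 (42.177.92.0 - 42.177.93.255) does not contain 42.177.125.221
  42.177.108.0/22 (42.177.108.0 - 42.177.111.255) does not contain 42.177.125.221
  42.176.124.0/22 (42.176.124.0 - 42.176.127.255) does not contain 42.177.125.221
  42.177.104.0/21 (42.177.104.0 - 42.177.111.255) does not contain 42.177.125.221
Longest matching prefix is /20 -> interface port2.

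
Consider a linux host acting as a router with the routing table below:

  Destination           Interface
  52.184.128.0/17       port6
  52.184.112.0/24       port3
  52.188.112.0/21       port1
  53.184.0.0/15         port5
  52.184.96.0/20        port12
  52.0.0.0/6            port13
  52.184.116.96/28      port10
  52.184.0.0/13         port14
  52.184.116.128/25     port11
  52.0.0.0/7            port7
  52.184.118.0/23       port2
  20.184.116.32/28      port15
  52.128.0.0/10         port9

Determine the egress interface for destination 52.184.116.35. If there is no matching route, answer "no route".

port14

Routes whose prefix contains 52.184.116.35:
  52.0.0.0/6 (52.0.0.0 - 55.255.255.255) -> port13
  52.0.0.0/7 (52.0.0.0 - 53.255.255.255) -> port7
  52.128.0.0/10 (52.128.0.0 - 52.191.255.255) -> port9
  52.184.0.0/13 (52.184.0.0 - 52.191.255.255) -> port14
More-specific entries that do NOT match:
  52.184.116.96/28 (52.184.116.96 - 52.184.116.111) does not contain 52.184.116.35
  20.184.116.32/28 (20.184.116.32 - 20.184.116.47) does not contain 52.184.116.35
  52.184.116.128/25 (52.184.116.128 - 52.184.116.255) does not contain 52.184.116.35
  52.184.112.0/24 (52.184.112.0 - 52.184.112.255) does not contain 52.184.116.35
  52.184.118.0/23 (52.184.118.0 - 52.184.119.255) does not contain 52.184.116.35
  52.188.112.0/21 (52.188.112.0 - 52.188.119.255) does not contain 52.184.116.35
  52.184.96.0/20 (52.184.96.0 - 52.184.111.255) does not contain 52.184.116.35
  52.184.128.0/17 (52.184.128.0 - 52.184.255.255) does not contain 52.184.116.35
  53.184.0.0/15 (53.184.0.0 - 53.185.255.255) does not contain 52.184.116.35
Longest matching prefix is /13 -> interface port14.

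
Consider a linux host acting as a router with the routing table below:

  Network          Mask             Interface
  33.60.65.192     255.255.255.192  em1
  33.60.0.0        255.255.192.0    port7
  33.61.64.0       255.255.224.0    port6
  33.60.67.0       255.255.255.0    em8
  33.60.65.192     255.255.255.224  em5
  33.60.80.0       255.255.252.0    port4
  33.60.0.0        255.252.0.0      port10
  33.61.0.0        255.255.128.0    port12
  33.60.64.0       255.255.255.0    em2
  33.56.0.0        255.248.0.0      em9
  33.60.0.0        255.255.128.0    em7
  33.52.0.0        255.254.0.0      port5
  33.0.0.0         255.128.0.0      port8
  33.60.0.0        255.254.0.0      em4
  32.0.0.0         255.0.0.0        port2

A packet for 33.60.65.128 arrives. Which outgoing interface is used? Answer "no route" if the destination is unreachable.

Routes whose prefix contains 33.60.65.128:
  33.0.0.0/9 (33.0.0.0 - 33.127.255.255) -> port8
  33.56.0.0/13 (33.56.0.0 - 33.63.255.255) -> em9
  33.60.0.0/14 (33.60.0.0 - 33.63.255.255) -> port10
  33.60.0.0/15 (33.60.0.0 - 33.61.255.255) -> em4
  33.60.0.0/17 (33.60.0.0 - 33.60.127.255) -> em7
More-specific entries that do NOT match:
  33.60.65.192/27 (33.60.65.192 - 33.60.65.223) does not contain 33.60.65.128
  33.60.65.192/26 (33.60.65.192 - 33.60.65.255) does not contain 33.60.65.128
  33.60.67.0/24 (33.60.67.0 - 33.60.67.255) does not contain 33.60.65.128
  33.60.64.0/24 (33.60.64.0 - 33.60.64.255) does not contain 33.60.65.128
  33.60.80.0/22 (33.60.80.0 - 33.60.83.255) does not contain 33.60.65.128
  33.61.64.0/19 (33.61.64.0 - 33.61.95.255) does not contain 33.60.65.128
  33.60.0.0/18 (33.60.0.0 - 33.60.63.255) does not contain 33.60.65.128
Longest matching prefix is /17 -> interface em7.

em7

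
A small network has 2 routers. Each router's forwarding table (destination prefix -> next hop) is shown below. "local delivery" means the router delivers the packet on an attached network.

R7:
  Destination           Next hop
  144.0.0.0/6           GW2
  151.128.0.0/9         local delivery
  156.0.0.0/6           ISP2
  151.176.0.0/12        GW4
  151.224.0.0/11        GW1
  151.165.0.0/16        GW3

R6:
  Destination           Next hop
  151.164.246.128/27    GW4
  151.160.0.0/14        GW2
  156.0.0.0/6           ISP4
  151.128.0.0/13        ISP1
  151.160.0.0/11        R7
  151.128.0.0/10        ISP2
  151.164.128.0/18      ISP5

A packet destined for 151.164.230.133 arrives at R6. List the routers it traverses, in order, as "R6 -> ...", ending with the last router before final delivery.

R6 -> R7

At R6: longest match for 151.164.230.133 is 151.160.0.0/11 -> R7
At R7: longest match for 151.164.230.133 is 151.128.0.0/9 -> local delivery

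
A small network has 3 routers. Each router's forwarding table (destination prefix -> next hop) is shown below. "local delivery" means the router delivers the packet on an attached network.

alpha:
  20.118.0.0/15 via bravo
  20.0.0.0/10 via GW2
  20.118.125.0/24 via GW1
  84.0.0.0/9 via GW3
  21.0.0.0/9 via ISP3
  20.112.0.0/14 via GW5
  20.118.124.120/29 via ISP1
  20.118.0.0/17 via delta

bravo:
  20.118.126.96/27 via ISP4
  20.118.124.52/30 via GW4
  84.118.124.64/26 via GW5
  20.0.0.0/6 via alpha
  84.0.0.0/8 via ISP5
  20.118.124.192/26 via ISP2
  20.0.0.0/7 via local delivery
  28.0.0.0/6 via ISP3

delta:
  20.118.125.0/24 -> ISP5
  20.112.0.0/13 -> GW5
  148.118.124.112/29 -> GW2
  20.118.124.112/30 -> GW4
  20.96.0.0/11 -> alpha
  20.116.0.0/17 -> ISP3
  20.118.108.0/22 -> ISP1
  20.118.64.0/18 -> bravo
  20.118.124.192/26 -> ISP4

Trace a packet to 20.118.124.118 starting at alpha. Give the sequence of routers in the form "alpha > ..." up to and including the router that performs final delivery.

At alpha: longest match for 20.118.124.118 is 20.118.0.0/17 -> delta
At delta: longest match for 20.118.124.118 is 20.118.64.0/18 -> bravo
At bravo: longest match for 20.118.124.118 is 20.0.0.0/7 -> local delivery

alpha > delta > bravo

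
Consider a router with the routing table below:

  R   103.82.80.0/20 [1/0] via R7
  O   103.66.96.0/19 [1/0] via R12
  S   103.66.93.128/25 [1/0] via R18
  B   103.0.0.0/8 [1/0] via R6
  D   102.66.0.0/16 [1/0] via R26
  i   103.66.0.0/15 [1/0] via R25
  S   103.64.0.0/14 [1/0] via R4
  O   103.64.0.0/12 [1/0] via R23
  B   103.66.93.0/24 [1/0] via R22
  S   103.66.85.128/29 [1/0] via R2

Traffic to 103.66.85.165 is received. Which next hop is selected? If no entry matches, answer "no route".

R25

Routes whose prefix contains 103.66.85.165:
  103.0.0.0/8 (103.0.0.0 - 103.255.255.255) -> R6
  103.64.0.0/12 (103.64.0.0 - 103.79.255.255) -> R23
  103.64.0.0/14 (103.64.0.0 - 103.67.255.255) -> R4
  103.66.0.0/15 (103.66.0.0 - 103.67.255.255) -> R25
More-specific entries that do NOT match:
  103.66.85.128/29 (103.66.85.128 - 103.66.85.135) does not contain 103.66.85.165
  103.66.93.128/25 (103.66.93.128 - 103.66.93.255) does not contain 103.66.85.165
  103.66.93.0/24 (103.66.93.0 - 103.66.93.255) does not contain 103.66.85.165
  103.82.80.0/20 (103.82.80.0 - 103.82.95.255) does not contain 103.66.85.165
  103.66.96.0/19 (103.66.96.0 - 103.66.127.255) does not contain 103.66.85.165
  102.66.0.0/16 (102.66.0.0 - 102.66.255.255) does not contain 103.66.85.165
Longest matching prefix is /15 -> next hop R25.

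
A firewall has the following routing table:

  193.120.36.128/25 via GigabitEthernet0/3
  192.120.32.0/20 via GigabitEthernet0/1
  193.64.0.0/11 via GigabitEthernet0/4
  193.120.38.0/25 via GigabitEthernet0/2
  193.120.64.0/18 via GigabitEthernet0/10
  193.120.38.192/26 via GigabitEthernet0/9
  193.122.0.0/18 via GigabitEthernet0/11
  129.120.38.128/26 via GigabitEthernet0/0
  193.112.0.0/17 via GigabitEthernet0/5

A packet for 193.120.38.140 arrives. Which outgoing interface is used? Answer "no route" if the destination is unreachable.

no route

No entry's prefix contains 193.120.38.140; there is no default route.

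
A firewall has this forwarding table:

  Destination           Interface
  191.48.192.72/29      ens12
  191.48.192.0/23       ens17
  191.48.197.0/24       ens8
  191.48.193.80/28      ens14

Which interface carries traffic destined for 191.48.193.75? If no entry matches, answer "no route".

Routes whose prefix contains 191.48.193.75:
  191.48.192.0/23 (191.48.192.0 - 191.48.193.255) -> ens17
More-specific entries that do NOT match:
  191.48.192.72/29 (191.48.192.72 - 191.48.192.79) does not contain 191.48.193.75
  191.48.193.80/28 (191.48.193.80 - 191.48.193.95) does not contain 191.48.193.75
  191.48.197.0/24 (191.48.197.0 - 191.48.197.255) does not contain 191.48.193.75
Longest matching prefix is /23 -> interface ens17.

ens17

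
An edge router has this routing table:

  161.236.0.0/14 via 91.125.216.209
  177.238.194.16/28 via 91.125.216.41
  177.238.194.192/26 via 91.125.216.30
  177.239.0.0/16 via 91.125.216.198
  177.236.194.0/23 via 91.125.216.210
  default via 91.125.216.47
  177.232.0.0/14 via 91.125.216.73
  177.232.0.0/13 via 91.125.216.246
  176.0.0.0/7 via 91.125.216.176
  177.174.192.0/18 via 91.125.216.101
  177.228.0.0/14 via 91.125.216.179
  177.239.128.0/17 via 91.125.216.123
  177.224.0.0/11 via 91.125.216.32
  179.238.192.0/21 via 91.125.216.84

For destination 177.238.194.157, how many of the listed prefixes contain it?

4

Prefixes containing 177.238.194.157:
  0.0.0.0/0 (default, matches everything)
  176.0.0.0/7 (176.0.0.0 - 177.255.255.255)
  177.224.0.0/11 (177.224.0.0 - 177.255.255.255)
  177.232.0.0/13 (177.232.0.0 - 177.239.255.255)
Total matching entries: 4.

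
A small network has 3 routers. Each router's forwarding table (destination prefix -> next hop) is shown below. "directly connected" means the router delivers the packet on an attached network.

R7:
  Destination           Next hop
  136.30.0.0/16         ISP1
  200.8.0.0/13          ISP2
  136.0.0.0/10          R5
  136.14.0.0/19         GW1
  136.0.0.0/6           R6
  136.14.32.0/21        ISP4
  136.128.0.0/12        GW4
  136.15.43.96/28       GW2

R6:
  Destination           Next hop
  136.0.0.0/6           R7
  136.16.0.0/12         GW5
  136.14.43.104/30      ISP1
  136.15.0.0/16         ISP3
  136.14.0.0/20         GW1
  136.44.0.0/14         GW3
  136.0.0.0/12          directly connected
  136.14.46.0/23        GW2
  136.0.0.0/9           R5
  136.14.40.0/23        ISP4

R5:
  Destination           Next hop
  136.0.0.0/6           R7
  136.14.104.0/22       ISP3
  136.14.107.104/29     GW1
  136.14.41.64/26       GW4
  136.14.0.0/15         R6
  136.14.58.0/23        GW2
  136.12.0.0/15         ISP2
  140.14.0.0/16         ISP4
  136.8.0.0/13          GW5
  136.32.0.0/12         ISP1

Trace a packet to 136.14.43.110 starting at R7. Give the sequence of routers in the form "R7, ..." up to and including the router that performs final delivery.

At R7: longest match for 136.14.43.110 is 136.0.0.0/10 -> R5
At R5: longest match for 136.14.43.110 is 136.14.0.0/15 -> R6
At R6: longest match for 136.14.43.110 is 136.0.0.0/12 -> directly connected

R7, R5, R6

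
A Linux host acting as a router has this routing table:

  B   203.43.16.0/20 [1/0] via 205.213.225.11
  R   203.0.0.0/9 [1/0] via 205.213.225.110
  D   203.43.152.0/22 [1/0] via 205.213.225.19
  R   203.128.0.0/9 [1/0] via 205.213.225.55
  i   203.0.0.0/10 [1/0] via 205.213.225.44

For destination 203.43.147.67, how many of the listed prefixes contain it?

Prefixes containing 203.43.147.67:
  203.0.0.0/9 (203.0.0.0 - 203.127.255.255)
  203.0.0.0/10 (203.0.0.0 - 203.63.255.255)
Total matching entries: 2.

2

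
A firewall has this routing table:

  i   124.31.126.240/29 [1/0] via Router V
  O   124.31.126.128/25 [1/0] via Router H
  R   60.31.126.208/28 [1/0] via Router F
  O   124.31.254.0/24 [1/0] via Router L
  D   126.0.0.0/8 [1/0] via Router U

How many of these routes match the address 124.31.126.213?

Prefixes containing 124.31.126.213:
  124.31.126.128/25 (124.31.126.128 - 124.31.126.255)
Total matching entries: 1.

1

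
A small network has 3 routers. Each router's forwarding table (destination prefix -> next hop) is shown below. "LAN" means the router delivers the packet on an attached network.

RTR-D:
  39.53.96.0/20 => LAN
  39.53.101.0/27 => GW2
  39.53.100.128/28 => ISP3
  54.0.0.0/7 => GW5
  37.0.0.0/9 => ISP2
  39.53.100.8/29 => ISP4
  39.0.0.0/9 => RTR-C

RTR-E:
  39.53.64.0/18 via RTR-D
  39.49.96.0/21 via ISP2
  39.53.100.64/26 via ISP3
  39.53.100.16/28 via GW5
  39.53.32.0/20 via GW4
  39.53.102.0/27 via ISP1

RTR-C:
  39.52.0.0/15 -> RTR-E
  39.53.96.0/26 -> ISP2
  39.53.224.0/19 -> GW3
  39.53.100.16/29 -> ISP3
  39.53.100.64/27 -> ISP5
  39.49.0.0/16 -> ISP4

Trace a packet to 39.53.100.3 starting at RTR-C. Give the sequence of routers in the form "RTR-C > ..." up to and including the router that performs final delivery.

RTR-C > RTR-E > RTR-D

At RTR-C: longest match for 39.53.100.3 is 39.52.0.0/15 -> RTR-E
At RTR-E: longest match for 39.53.100.3 is 39.53.64.0/18 -> RTR-D
At RTR-D: longest match for 39.53.100.3 is 39.53.96.0/20 -> LAN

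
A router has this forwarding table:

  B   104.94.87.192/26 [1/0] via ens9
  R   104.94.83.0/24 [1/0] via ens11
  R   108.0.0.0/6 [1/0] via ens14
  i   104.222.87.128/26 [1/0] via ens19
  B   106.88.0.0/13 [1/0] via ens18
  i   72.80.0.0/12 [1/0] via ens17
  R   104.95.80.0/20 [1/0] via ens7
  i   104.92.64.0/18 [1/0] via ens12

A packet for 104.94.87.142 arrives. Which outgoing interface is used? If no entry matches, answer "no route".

No entry's prefix contains 104.94.87.142; there is no default route.

no route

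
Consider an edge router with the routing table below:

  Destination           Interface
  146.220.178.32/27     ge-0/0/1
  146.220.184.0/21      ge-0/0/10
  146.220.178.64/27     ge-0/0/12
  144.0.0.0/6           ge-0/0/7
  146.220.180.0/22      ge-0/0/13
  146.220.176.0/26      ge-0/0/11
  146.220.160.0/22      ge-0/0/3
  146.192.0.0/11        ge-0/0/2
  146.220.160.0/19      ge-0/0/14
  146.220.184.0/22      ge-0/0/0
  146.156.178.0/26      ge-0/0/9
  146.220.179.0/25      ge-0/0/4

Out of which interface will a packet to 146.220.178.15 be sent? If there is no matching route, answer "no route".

Routes whose prefix contains 146.220.178.15:
  144.0.0.0/6 (144.0.0.0 - 147.255.255.255) -> ge-0/0/7
  146.192.0.0/11 (146.192.0.0 - 146.223.255.255) -> ge-0/0/2
  146.220.160.0/19 (146.220.160.0 - 146.220.191.255) -> ge-0/0/14
More-specific entries that do NOT match:
  146.220.178.32/27 (146.220.178.32 - 146.220.178.63) does not contain 146.220.178.15
  146.220.178.64/27 (146.220.178.64 - 146.220.178.95) does not contain 146.220.178.15
  146.220.176.0/26 (146.220.176.0 - 146.220.176.63) does not contain 146.220.178.15
  146.156.178.0/26 (146.156.178.0 - 146.156.178.63) does not contain 146.220.178.15
  146.220.179.0/25 (146.220.179.0 - 146.220.179.127) does not contain 146.220.178.15
  146.220.180.0/22 (146.220.180.0 - 146.220.183.255) does not contain 146.220.178.15
  146.220.160.0/22 (146.220.160.0 - 146.220.163.255) does not contain 146.220.178.15
  146.220.184.0/22 (146.220.184.0 - 146.220.187.255) does not contain 146.220.178.15
  146.220.184.0/21 (146.220.184.0 - 146.220.191.255) does not contain 146.220.178.15
Longest matching prefix is /19 -> interface ge-0/0/14.

ge-0/0/14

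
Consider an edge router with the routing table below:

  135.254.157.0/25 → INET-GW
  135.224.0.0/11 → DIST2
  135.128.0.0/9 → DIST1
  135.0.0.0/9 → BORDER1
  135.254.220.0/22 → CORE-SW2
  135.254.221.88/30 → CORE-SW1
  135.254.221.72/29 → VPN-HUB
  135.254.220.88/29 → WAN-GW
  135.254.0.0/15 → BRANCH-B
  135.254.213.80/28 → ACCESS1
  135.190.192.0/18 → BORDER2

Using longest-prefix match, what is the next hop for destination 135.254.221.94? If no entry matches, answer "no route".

Routes whose prefix contains 135.254.221.94:
  135.128.0.0/9 (135.128.0.0 - 135.255.255.255) -> DIST1
  135.224.0.0/11 (135.224.0.0 - 135.255.255.255) -> DIST2
  135.254.0.0/15 (135.254.0.0 - 135.255.255.255) -> BRANCH-B
  135.254.220.0/22 (135.254.220.0 - 135.254.223.255) -> CORE-SW2
More-specific entries that do NOT match:
  135.254.221.88/30 (135.254.221.88 - 135.254.221.91) does not contain 135.254.221.94
  135.254.221.72/29 (135.254.221.72 - 135.254.221.79) does not contain 135.254.221.94
  135.254.220.88/29 (135.254.220.88 - 135.254.220.95) does not contain 135.254.221.94
  135.254.213.80/28 (135.254.213.80 - 135.254.213.95) does not contain 135.254.221.94
  135.254.157.0/25 (135.254.157.0 - 135.254.157.127) does not contain 135.254.221.94
Longest matching prefix is /22 -> next hop CORE-SW2.

CORE-SW2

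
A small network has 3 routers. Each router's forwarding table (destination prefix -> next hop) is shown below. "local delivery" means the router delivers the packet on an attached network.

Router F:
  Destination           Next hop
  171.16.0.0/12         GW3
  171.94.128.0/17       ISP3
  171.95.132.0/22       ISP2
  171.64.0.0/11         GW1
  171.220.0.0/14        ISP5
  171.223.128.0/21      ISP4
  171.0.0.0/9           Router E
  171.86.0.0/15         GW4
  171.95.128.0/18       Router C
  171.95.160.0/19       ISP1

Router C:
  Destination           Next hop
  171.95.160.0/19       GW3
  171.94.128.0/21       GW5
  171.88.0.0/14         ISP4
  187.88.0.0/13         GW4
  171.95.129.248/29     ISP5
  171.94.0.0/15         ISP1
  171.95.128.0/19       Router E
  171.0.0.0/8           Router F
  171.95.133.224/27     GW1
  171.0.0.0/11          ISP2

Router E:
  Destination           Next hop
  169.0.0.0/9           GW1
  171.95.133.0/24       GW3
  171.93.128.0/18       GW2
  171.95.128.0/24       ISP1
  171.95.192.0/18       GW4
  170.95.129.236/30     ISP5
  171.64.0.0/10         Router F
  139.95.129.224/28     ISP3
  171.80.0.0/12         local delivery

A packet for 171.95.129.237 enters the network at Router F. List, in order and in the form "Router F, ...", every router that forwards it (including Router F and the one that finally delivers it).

Router F, Router C, Router E

At Router F: longest match for 171.95.129.237 is 171.95.128.0/18 -> Router C
At Router C: longest match for 171.95.129.237 is 171.95.128.0/19 -> Router E
At Router E: longest match for 171.95.129.237 is 171.80.0.0/12 -> local delivery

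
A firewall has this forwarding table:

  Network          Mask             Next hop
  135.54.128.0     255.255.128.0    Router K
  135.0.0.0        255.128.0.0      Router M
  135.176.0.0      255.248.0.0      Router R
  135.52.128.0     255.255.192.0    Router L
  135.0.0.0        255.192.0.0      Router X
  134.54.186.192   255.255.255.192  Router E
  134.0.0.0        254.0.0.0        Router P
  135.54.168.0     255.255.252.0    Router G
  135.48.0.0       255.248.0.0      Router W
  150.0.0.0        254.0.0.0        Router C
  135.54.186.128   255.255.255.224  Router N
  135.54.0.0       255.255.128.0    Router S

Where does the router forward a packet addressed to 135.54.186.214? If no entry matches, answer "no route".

Routes whose prefix contains 135.54.186.214:
  134.0.0.0/7 (134.0.0.0 - 135.255.255.255) -> Router P
  135.0.0.0/9 (135.0.0.0 - 135.127.255.255) -> Router M
  135.0.0.0/10 (135.0.0.0 - 135.63.255.255) -> Router X
  135.48.0.0/13 (135.48.0.0 - 135.55.255.255) -> Router W
  135.54.128.0/17 (135.54.128.0 - 135.54.255.255) -> Router K
More-specific entries that do NOT match:
  135.54.186.128/27 (135.54.186.128 - 135.54.186.159) does not contain 135.54.186.214
  134.54.186.192/26 (134.54.186.192 - 134.54.186.255) does not contain 135.54.186.214
  135.54.168.0/22 (135.54.168.0 - 135.54.171.255) does not contain 135.54.186.214
  135.52.128.0/18 (135.52.128.0 - 135.52.191.255) does not contain 135.54.186.214
Longest matching prefix is /17 -> next hop Router K.

Router K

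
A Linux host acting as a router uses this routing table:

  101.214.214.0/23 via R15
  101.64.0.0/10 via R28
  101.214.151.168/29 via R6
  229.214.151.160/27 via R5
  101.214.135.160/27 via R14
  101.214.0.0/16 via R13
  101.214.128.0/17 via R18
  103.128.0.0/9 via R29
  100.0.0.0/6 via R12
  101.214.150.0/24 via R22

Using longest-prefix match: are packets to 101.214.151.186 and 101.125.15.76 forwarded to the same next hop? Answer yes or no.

101.214.151.186: longest match 101.214.128.0/17 -> R18
101.125.15.76: longest match 101.64.0.0/10 -> R28

no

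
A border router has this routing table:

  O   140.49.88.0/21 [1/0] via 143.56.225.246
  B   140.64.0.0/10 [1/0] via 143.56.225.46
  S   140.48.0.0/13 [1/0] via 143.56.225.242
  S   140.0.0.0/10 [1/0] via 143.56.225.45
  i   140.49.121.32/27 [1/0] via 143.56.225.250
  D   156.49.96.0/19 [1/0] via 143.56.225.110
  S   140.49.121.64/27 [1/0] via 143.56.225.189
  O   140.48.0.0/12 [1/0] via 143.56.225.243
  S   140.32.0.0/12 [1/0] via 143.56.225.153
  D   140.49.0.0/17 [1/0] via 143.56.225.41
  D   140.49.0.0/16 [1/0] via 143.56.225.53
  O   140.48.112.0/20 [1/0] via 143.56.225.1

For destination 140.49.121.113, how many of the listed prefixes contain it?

Prefixes containing 140.49.121.113:
  140.0.0.0/10 (140.0.0.0 - 140.63.255.255)
  140.48.0.0/12 (140.48.0.0 - 140.63.255.255)
  140.48.0.0/13 (140.48.0.0 - 140.55.255.255)
  140.49.0.0/16 (140.49.0.0 - 140.49.255.255)
  140.49.0.0/17 (140.49.0.0 - 140.49.127.255)
Total matching entries: 5.

5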